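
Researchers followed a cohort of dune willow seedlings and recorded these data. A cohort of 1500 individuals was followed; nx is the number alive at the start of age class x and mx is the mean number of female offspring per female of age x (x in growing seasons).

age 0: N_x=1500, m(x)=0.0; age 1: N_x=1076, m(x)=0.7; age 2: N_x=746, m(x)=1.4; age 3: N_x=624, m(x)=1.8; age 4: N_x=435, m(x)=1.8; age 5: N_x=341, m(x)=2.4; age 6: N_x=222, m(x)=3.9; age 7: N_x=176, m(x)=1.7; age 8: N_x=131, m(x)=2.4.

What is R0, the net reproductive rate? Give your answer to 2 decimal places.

lx = nx/n0 = nx/1500: 1, 0.71733…, 0.49733…, 0.416, 0.29, 0.22733…, 0.148, 0.11733…, 0.08733…
lx·mx by age: 0, 0.502133…, 0.696267…, 0.7488, 0.522, 0.5456…, 0.5772, 0.199467…, 0.2096…
R0 = Σ lx·mx = 4.001067… → 4.00

4.00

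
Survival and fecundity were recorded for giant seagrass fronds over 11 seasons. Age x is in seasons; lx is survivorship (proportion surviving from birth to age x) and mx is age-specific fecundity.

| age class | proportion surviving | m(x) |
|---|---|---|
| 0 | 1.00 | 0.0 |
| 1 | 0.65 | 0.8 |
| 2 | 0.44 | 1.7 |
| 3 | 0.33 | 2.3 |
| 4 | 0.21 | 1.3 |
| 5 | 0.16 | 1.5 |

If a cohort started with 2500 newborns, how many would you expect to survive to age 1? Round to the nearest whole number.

1625

Expected survivors = N0 · l_1 = 2500 × 0.65 = 1625 → 1625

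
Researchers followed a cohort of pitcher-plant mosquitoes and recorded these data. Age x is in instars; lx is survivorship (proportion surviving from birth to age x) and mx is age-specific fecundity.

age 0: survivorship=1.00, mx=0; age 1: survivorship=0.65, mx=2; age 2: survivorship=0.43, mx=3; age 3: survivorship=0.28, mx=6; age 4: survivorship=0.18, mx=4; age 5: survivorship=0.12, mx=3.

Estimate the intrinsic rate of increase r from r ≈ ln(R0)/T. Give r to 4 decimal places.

0.6597

R0 = Σ lx·mx = 0 + 1.3 + 1.29 + 1.68 + 0.72 + 0.36 = 5.35
Σ x·lx·mx = 13.6; T = 13.6/5.35 = 2.54206…
r ≈ ln(R0)/T = ln(5.35)/2.54206… = 0.65974… → 0.6597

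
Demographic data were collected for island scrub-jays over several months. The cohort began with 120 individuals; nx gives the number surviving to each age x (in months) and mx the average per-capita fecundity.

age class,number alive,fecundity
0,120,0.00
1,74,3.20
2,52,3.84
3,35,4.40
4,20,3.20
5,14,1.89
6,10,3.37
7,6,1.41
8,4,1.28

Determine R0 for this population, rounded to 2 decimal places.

6.07

lx = nx/n0 = nx/120: 1, 0.61667…, 0.43333…, 0.29167…, 0.16667…, 0.11667…, 0.08333…, 0.05, 0.03333…
lx·mx by age: 0, 1.973333…, 1.664…, 1.283333…, 0.533333…, 0.2205…, 0.280833…, 0.0705, 0.042667…
R0 = Σ lx·mx = 6.0685… → 6.07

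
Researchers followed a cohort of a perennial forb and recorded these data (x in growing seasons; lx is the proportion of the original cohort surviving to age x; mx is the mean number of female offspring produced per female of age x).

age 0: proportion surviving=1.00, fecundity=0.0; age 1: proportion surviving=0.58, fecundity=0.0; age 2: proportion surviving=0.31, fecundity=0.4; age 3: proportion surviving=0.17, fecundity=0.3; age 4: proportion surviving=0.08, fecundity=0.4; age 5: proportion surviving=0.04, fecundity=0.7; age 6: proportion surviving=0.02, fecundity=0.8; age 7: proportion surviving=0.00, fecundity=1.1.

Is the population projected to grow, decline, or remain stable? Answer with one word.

declining

R0 = Σ lx·mx = 0 + 0 + 0.124 + 0.051 + 0.032 + 0.028 + 0.016 + 0 = 0.251
R0 < 1, so the population is declining.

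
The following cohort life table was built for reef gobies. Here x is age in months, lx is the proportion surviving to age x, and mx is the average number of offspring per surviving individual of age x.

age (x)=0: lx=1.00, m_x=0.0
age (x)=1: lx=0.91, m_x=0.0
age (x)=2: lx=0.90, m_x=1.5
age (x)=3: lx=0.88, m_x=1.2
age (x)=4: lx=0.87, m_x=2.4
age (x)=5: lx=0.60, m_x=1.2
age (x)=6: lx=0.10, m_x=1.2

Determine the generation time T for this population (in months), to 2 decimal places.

3.48

lx·mx: 0, 0, 1.35, 1.056, 2.088, 0.72, 0.12 → R0 = 5.334
x·lx·mx: 0, 0, 2.7, 3.168, 8.352, 3.6, 0.72 → Σ = 18.54
T = 18.54 / 5.334 = 3.475816… → 3.48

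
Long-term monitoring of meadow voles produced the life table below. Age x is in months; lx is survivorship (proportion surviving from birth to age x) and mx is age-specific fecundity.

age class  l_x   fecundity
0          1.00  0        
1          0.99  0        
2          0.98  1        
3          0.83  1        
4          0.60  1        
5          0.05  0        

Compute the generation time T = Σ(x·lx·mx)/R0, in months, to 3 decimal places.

lx·mx: 0, 0, 0.98, 0.83, 0.6, 0 → R0 = 2.41
x·lx·mx: 0, 0, 1.96, 2.49, 2.4, 0 → Σ = 6.85
T = 6.85 / 2.41 = 2.842324… → 2.842

2.842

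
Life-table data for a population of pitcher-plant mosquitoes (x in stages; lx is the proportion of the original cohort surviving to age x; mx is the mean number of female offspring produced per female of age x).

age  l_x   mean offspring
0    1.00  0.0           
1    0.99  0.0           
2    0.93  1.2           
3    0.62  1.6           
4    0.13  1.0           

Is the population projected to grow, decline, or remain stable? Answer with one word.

R0 = Σ lx·mx = 0 + 0 + 1.116 + 0.992 + 0.13 = 2.238
R0 > 1, so the population is growing.

growing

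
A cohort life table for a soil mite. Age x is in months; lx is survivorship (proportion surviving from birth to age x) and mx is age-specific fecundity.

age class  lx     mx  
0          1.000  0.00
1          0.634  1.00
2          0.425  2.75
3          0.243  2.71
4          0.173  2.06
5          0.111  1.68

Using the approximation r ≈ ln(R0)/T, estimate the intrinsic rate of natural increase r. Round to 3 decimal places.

R0 = Σ lx·mx = 0 + 0.634 + 1.16875 + 0.65853 + 0.35638 + 0.18648 = 3.00414
Σ x·lx·mx = 7.30501; T = 7.30501/3.00414 = 2.43165…
r ≈ ln(R0)/T = ln(3.00414)/2.43165… = 0.45236… → 0.452

0.452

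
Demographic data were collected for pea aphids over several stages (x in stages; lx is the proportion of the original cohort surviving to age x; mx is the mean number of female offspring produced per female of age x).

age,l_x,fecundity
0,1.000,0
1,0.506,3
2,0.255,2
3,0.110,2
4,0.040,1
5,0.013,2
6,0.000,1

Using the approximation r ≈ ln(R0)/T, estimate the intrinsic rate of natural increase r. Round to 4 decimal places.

0.5566

R0 = Σ lx·mx = 0 + 1.518 + 0.51 + 0.22 + 0.04 + 0.026 + 0 = 2.314
Σ x·lx·mx = 3.488; T = 3.488/2.314 = 1.50735…
r ≈ ln(R0)/T = ln(2.314)/1.50735… = 0.556592… → 0.5566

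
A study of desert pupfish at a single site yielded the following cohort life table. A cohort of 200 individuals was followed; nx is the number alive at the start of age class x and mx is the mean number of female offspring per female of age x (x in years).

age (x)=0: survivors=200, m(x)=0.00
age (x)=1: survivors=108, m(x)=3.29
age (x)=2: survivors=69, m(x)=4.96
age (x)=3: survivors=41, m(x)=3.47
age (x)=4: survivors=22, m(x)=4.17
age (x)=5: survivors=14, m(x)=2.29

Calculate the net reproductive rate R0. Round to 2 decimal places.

4.82

lx = nx/n0 = nx/200: 1, 0.54, 0.345, 0.205, 0.11, 0.07
lx·mx by age: 0, 1.7766, 1.7112, 0.71135, 0.4587, 0.1603
R0 = Σ lx·mx = 4.81815 → 4.82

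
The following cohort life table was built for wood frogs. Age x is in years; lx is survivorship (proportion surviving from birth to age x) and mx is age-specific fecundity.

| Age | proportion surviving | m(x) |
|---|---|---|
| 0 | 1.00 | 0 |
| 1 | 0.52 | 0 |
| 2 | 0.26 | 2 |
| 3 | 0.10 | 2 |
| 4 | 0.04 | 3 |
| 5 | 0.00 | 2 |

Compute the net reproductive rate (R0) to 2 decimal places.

lx·mx by age: 0, 0, 0.52, 0.2, 0.12, 0
R0 = Σ lx·mx = 0.84 → 0.84

0.84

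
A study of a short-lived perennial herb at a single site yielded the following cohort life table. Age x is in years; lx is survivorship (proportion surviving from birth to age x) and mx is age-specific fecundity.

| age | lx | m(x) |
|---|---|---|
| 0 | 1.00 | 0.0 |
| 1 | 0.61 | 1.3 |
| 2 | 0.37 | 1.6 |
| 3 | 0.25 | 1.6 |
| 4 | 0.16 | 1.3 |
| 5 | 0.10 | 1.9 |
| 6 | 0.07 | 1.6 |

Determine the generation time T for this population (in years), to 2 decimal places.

2.45

lx·mx: 0, 0.793, 0.592, 0.4, 0.208, 0.19, 0.112 → R0 = 2.295
x·lx·mx: 0, 0.793, 1.184, 1.2, 0.832, 0.95, 0.672 → Σ = 5.631
T = 5.631 / 2.295 = 2.453595… → 2.45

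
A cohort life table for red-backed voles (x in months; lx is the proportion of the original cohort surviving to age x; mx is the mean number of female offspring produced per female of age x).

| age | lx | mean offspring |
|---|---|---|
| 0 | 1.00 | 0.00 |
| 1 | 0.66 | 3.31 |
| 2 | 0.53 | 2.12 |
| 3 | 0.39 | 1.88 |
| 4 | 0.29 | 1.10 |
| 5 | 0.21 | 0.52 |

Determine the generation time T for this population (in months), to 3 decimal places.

1.891

lx·mx: 0, 2.1846, 1.1236, 0.7332, 0.319, 0.1092 → R0 = 4.4696
x·lx·mx: 0, 2.1846, 2.2472, 2.1996, 1.276, 0.546 → Σ = 8.4534
T = 8.4534 / 4.4696 = 1.89131… → 1.891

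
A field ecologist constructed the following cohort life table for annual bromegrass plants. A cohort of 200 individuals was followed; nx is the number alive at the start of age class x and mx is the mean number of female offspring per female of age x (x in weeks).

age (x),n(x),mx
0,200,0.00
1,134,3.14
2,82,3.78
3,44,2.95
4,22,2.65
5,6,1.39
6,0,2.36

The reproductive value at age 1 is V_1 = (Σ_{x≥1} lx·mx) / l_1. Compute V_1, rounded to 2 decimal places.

lx = nx/n0 = nx/200: 1, 0.67, 0.41, 0.22, 0.11, 0.03, 0
lx·mx for x ≥ 1: 2.1038, 1.5498, 0.649, 0.2915, 0.0417, 0 → sum = 4.6358
V_1 = 4.6358 / l_1 = 4.6358 / 0.67 = 6.919104… → 6.92

6.92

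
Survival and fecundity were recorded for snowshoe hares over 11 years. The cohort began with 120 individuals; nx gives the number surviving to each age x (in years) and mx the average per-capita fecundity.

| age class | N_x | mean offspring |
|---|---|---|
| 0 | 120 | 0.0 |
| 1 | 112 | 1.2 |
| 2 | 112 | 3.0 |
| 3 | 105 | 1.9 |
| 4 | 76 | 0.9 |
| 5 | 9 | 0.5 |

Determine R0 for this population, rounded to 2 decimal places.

lx = nx/n0 = nx/120: 1, 0.93333…, 0.93333…, 0.875, 0.63333…, 0.075
lx·mx by age: 0, 1.12…, 2.8…, 1.6625, 0.57…, 0.0375
R0 = Σ lx·mx = 6.19… → 6.19

6.19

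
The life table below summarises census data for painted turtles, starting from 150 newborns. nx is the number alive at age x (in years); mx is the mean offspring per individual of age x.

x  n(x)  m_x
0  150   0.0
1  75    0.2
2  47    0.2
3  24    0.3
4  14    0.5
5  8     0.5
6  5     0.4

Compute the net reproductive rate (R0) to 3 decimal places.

0.297

lx = nx/n0 = nx/150: 1, 0.5, 0.31333…, 0.16, 0.09333…, 0.05333…, 0.03333…
lx·mx by age: 0, 0.1, 0.062667…, 0.048, 0.046667…, 0.026667…, 0.013333…
R0 = Σ lx·mx = 0.297333… → 0.297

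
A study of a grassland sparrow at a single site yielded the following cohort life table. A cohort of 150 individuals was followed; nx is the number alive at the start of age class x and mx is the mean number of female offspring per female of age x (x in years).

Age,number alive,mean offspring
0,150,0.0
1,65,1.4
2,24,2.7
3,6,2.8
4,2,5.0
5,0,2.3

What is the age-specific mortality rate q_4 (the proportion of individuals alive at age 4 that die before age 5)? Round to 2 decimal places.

lx = nx/n0 = nx/150: 1, 0.43333…, 0.16, 0.04, 0.01333…, 0
q_4 = (l_4 − l_5) / l_4 = (0.013333… − 0) / 0.013333…
     = 0.013333… / 0.013333… = 1 → 1.00

1.00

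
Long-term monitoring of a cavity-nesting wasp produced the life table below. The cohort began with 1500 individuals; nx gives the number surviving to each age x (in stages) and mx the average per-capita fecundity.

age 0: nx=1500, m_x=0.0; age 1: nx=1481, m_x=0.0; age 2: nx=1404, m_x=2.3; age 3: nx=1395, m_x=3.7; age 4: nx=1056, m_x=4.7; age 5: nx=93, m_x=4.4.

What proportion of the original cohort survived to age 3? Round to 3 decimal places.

0.930

l_3 = n_3/n_0 = 1395/1500 = 0.93 → 0.930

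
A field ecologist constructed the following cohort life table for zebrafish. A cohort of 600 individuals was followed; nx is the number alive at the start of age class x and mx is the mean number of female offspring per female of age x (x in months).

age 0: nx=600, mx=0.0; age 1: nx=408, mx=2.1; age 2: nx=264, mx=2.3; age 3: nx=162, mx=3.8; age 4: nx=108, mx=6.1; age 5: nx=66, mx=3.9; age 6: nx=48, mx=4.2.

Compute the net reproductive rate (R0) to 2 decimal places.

lx = nx/n0 = nx/600: 1, 0.68, 0.44, 0.27, 0.18, 0.11, 0.08
lx·mx by age: 0, 1.428, 1.012, 1.026, 1.098, 0.429, 0.336
R0 = Σ lx·mx = 5.329 → 5.33

5.33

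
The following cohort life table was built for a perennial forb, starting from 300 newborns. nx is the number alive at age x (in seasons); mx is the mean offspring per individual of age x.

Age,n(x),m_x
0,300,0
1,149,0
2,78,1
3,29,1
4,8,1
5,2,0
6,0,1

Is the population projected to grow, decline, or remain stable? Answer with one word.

declining

lx = nx/n0 = nx/300: 1, 0.49667…, 0.26, 0.09667…, 0.02667…, 0.00667…, 0
R0 = Σ lx·mx = 0 + 0 + 0.26 + 0.096667… + 0.026667… + 0 + 0 = 0.383333…
R0 < 1, so the population is declining.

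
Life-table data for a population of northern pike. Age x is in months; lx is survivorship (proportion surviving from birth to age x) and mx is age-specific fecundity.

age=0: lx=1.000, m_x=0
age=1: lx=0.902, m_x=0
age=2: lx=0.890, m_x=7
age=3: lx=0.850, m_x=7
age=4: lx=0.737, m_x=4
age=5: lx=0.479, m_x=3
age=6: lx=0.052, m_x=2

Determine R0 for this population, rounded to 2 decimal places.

16.67

lx·mx by age: 0, 0, 6.23, 5.95, 2.948, 1.437, 0.104
R0 = Σ lx·mx = 16.669 → 16.67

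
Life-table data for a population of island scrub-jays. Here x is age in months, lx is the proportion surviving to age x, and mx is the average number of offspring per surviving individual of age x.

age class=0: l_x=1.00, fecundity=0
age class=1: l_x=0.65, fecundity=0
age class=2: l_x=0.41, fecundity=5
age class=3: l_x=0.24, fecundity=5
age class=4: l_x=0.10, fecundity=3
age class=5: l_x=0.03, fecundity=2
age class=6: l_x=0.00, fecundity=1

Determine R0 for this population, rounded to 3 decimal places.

3.610

lx·mx by age: 0, 0, 2.05, 1.2, 0.3, 0.06, 0
R0 = Σ lx·mx = 3.61 → 3.610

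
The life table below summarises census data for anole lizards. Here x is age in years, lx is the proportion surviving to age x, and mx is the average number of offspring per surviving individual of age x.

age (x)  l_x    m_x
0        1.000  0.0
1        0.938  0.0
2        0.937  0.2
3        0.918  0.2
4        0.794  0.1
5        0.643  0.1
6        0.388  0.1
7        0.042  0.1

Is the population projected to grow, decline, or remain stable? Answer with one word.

R0 = Σ lx·mx = 0 + 0 + 0.1874 + 0.1836 + 0.0794 + 0.0643 + 0.0388 + 0.0042 = 0.5577
R0 < 1, so the population is declining.

declining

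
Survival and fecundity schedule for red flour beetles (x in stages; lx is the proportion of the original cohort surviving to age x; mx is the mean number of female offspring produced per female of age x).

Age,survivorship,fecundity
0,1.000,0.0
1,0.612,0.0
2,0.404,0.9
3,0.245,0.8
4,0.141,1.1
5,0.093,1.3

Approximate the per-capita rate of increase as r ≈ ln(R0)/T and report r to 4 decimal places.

R0 = Σ lx·mx = 0 + 0 + 0.3636 + 0.196 + 0.1551 + 0.1209 = 0.8356
Σ x·lx·mx = 2.5401; T = 2.5401/0.8356 = 3.03985…
r ≈ ln(R0)/T = ln(0.8356)/3.03985… = -0.059084… → -0.0591

-0.0591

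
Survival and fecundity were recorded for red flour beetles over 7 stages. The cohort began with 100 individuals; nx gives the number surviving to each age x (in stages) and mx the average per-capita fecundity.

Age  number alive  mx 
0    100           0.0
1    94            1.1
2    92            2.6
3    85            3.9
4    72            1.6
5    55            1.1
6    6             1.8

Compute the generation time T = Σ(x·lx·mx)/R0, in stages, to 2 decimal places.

lx = nx/n0 = nx/100: 1, 0.94, 0.92, 0.85, 0.72, 0.55, 0.06
lx·mx: 0, 1.034, 2.392, 3.315, 1.152, 0.605, 0.108 → R0 = 8.606
x·lx·mx: 0, 1.034, 4.784, 9.945, 4.608, 3.025, 0.648 → Σ = 24.044
T = 24.044 / 8.606 = 2.793865… → 2.79

2.79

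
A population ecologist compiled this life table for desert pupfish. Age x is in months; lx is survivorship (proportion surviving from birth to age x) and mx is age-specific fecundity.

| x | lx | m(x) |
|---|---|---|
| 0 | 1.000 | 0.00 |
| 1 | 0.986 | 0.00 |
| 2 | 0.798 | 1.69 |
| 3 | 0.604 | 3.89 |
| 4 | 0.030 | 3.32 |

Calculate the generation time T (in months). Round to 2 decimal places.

2.67

lx·mx: 0, 0, 1.34862, 2.34956, 0.0996 → R0 = 3.79778
x·lx·mx: 0, 0, 2.69724, 7.04868, 0.3984 → Σ = 10.14432
T = 10.14432 / 3.79778 = 2.671118… → 2.67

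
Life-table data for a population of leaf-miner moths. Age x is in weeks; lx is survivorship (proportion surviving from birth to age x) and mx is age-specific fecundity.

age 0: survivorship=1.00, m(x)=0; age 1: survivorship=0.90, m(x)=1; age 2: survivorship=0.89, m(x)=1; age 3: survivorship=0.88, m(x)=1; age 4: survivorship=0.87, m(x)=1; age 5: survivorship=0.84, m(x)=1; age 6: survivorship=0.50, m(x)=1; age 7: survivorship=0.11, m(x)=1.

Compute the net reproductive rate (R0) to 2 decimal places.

4.99

lx·mx by age: 0, 0.9, 0.89, 0.88, 0.87, 0.84, 0.5, 0.11
R0 = Σ lx·mx = 4.99 → 4.99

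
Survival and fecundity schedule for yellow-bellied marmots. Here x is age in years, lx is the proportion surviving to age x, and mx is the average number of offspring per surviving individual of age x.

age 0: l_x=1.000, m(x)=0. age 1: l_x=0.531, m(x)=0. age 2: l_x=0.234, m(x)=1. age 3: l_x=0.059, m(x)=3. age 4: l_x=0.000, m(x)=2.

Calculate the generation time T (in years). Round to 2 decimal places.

lx·mx: 0, 0, 0.234, 0.177, 0 → R0 = 0.411
x·lx·mx: 0, 0, 0.468, 0.531, 0 → Σ = 0.999
T = 0.999 / 0.411 = 2.430657… → 2.43

2.43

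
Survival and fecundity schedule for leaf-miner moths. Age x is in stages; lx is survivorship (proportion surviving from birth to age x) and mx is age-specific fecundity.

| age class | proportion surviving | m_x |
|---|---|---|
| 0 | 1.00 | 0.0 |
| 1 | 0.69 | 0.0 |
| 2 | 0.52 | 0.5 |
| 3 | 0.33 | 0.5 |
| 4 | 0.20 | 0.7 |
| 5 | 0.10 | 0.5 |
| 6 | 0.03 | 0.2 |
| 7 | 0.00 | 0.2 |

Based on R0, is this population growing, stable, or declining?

declining

R0 = Σ lx·mx = 0 + 0 + 0.26 + 0.165 + 0.14 + 0.05 + 0.006 + 0 = 0.621
R0 < 1, so the population is declining.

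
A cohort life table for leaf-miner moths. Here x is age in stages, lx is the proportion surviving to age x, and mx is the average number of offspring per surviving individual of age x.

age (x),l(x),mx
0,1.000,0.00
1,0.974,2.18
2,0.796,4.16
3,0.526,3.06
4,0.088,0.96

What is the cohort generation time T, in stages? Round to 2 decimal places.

lx·mx: 0, 2.12332, 3.31136, 1.60956, 0.08448 → R0 = 7.12872
x·lx·mx: 0, 2.12332, 6.62272, 4.82868, 0.33792 → Σ = 13.91264
T = 13.91264 / 7.12872 = 1.951632… → 1.95

1.95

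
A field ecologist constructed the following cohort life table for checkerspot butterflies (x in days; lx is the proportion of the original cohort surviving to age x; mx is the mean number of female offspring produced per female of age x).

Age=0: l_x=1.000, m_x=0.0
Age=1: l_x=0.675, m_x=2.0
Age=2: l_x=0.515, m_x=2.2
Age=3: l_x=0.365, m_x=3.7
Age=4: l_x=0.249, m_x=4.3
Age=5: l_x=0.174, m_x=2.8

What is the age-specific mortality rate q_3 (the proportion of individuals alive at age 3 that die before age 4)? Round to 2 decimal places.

q_3 = (l_3 − l_4) / l_3 = (0.365 − 0.249) / 0.365
     = 0.116 / 0.365 = 0.317808… → 0.32

0.32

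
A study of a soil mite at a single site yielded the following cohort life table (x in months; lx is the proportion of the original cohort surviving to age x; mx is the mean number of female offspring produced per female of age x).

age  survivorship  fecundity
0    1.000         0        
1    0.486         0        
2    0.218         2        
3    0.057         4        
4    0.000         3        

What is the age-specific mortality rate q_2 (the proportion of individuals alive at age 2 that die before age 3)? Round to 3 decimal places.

q_2 = (l_2 − l_3) / l_2 = (0.218 − 0.057) / 0.218
     = 0.161 / 0.218 = 0.738532… → 0.739

0.739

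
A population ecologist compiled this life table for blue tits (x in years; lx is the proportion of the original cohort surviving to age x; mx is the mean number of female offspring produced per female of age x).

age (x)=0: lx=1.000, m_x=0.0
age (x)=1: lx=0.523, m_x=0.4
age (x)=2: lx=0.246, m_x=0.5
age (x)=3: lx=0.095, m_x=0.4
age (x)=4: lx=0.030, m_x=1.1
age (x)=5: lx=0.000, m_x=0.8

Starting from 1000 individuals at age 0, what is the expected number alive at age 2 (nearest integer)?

Expected survivors = N0 · l_2 = 1000 × 0.246 = 246 → 246

246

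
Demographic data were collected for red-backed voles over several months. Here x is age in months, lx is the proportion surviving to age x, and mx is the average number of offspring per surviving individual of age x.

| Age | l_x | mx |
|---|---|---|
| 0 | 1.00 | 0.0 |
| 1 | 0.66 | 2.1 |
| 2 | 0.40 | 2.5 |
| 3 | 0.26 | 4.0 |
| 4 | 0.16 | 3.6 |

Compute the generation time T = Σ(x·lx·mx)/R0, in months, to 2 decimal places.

lx·mx: 0, 1.386, 1, 1.04, 0.576 → R0 = 4.002
x·lx·mx: 0, 1.386, 2, 3.12, 2.304 → Σ = 8.81
T = 8.81 / 4.002 = 2.201399… → 2.20

2.20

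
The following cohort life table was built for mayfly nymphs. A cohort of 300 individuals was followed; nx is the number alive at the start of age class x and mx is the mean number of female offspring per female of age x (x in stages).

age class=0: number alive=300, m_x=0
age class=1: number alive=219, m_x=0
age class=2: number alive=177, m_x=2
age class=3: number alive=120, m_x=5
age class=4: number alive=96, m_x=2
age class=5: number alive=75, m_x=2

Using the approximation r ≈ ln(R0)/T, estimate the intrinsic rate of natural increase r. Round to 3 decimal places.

0.471

lx = nx/n0 = nx/300: 1, 0.73, 0.59, 0.4, 0.32, 0.25
R0 = Σ lx·mx = 0 + 0 + 1.18 + 2 + 0.64 + 0.5 = 4.32
Σ x·lx·mx = 13.42; T = 13.42/4.32 = 3.10648…
r ≈ ln(R0)/T = ln(4.32)/3.10648… = 0.47103… → 0.471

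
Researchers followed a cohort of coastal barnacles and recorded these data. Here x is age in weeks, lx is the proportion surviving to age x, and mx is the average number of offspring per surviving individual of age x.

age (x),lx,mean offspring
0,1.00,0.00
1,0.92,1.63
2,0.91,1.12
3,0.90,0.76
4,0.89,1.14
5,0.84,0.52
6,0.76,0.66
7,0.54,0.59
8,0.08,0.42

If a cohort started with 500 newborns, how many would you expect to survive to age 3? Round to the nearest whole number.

450

Expected survivors = N0 · l_3 = 500 × 0.90 = 450 → 450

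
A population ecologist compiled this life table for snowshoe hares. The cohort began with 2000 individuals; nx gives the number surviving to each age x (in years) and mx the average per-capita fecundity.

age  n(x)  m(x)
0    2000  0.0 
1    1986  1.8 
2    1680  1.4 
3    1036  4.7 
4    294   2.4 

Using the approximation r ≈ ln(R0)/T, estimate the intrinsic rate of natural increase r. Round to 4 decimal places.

0.7826

lx = nx/n0 = nx/2000: 1, 0.993, 0.84, 0.518, 0.147
R0 = Σ lx·mx = 0 + 1.7874 + 1.176 + 2.4346 + 0.3528 = 5.7508
Σ x·lx·mx = 12.8544; T = 12.8544/5.7508 = 2.23524…
r ≈ ln(R0)/T = ln(5.7508)/2.23524… = 0.782619… → 0.7826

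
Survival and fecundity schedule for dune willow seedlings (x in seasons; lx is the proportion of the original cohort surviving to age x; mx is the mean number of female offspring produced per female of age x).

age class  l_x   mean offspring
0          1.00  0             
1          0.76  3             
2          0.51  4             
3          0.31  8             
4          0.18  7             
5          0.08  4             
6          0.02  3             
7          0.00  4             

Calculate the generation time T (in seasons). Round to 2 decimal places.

lx·mx: 0, 2.28, 2.04, 2.48, 1.26, 0.32, 0.06, 0 → R0 = 8.44
x·lx·mx: 0, 2.28, 4.08, 7.44, 5.04, 1.6, 0.36, 0 → Σ = 20.8
T = 20.8 / 8.44 = 2.464455… → 2.46

2.46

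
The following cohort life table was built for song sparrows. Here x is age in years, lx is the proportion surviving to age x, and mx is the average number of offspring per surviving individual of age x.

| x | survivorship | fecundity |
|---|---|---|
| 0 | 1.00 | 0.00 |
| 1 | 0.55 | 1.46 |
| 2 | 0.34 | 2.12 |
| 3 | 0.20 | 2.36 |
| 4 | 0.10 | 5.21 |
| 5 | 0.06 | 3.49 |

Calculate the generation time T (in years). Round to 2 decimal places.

2.49

lx·mx: 0, 0.803, 0.7208, 0.472, 0.521, 0.2094 → R0 = 2.7262
x·lx·mx: 0, 0.803, 1.4416, 1.416, 2.084, 1.047 → Σ = 6.7916
T = 6.7916 / 2.7262 = 2.491233… → 2.49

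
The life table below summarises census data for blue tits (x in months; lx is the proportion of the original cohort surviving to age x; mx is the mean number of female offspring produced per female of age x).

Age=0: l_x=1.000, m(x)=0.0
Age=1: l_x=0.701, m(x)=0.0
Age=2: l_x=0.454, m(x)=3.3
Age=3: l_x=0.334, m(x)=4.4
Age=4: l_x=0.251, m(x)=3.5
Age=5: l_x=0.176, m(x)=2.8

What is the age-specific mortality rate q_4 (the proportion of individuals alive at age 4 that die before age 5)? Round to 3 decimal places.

0.299

q_4 = (l_4 − l_5) / l_4 = (0.251 − 0.176) / 0.251
     = 0.075 / 0.251 = 0.298805… → 0.299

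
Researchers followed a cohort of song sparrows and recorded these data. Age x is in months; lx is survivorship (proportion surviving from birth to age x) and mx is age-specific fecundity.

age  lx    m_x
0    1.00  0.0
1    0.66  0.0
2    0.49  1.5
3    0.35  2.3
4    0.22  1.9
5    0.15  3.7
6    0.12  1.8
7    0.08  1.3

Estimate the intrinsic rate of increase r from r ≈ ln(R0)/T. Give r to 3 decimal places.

0.285

R0 = Σ lx·mx = 0 + 0 + 0.735 + 0.805 + 0.418 + 0.555 + 0.216 + 0.104 = 2.833
Σ x·lx·mx = 10.356; T = 10.356/2.833 = 3.65549…
r ≈ ln(R0)/T = ln(2.833)/3.65549… = 0.28487… → 0.285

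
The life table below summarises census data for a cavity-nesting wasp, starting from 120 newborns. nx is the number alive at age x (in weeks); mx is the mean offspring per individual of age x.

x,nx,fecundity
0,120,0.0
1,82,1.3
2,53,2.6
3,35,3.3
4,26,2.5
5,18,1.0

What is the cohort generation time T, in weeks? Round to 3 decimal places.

2.436

lx = nx/n0 = nx/120: 1, 0.68333…, 0.44167…, 0.29167…, 0.21667…, 0.15
lx·mx: 0, 0.888333…, 1.148333…, 0.9625…, 0.541667…, 0.15 → R0 = 3.690833…
x·lx·mx: 0, 0.888333…, 2.296667…, 2.8875…, 2.166667…, 0.75 → Σ = 8.989167…
T = 8.989167… / 3.690833… = 2.435538… → 2.436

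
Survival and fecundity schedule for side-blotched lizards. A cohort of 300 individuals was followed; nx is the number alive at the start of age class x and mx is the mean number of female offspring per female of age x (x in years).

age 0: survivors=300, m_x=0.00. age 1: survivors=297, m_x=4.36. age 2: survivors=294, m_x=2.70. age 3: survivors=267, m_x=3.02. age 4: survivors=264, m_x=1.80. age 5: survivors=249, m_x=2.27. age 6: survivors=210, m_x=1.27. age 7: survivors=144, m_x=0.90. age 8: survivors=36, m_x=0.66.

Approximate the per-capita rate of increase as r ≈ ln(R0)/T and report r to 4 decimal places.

0.9157

lx = nx/n0 = nx/300: 1, 0.99, 0.98, 0.89, 0.88, 0.83, 0.7, 0.48, 0.12
R0 = Σ lx·mx = 0 + 4.3164 + 2.646 + 2.6878 + 1.584 + 1.8841 + 0.889 + 0.432 + 0.0792 = 14.5185
Σ x·lx·mx = 42.4199; T = 42.4199/14.5185 = 2.92178…
r ≈ ln(R0)/T = ln(14.5185)/2.92178… = 0.915682… → 0.9157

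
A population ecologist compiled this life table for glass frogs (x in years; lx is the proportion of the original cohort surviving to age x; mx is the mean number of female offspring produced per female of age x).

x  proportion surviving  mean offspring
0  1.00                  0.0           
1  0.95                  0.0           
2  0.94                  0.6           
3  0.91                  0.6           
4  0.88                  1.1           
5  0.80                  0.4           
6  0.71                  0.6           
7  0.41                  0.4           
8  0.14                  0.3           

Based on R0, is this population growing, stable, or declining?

R0 = Σ lx·mx = 0 + 0 + 0.564 + 0.546 + 0.968 + 0.32 + 0.426 + 0.164 + 0.042 = 3.03
R0 > 1, so the population is growing.

growing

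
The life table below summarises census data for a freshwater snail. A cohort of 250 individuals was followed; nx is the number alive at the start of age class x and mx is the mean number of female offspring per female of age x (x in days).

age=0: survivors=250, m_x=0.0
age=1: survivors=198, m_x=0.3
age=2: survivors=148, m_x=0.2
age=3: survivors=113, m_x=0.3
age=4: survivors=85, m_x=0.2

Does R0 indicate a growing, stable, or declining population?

lx = nx/n0 = nx/250: 1, 0.792, 0.592, 0.452, 0.34
R0 = Σ lx·mx = 0 + 0.2376 + 0.1184 + 0.1356 + 0.068 = 0.5596
R0 < 1, so the population is declining.

declining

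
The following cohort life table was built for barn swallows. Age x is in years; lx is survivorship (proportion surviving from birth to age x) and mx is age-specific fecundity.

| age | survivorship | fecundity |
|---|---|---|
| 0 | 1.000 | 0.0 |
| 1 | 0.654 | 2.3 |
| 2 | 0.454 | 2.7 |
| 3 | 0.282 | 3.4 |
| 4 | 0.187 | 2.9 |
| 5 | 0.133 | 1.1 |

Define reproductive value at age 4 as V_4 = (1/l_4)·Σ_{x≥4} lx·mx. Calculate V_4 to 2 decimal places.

3.68

lx·mx for x ≥ 4: 0.5423, 0.1463 → sum = 0.6886
V_4 = 0.6886 / l_4 = 0.6886 / 0.187 = 3.682353… → 3.68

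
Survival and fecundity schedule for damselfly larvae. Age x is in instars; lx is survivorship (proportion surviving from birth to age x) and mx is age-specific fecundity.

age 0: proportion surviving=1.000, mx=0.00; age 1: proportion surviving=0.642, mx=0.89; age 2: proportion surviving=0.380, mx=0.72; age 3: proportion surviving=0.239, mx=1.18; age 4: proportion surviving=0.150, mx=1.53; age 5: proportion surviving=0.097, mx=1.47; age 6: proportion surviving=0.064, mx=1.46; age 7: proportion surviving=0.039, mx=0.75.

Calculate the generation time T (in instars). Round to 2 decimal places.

2.69

lx·mx: 0, 0.57138, 0.2736, 0.28202, 0.2295, 0.14259, 0.09344, 0.02925 → R0 = 1.62178
x·lx·mx: 0, 0.57138, 0.5472, 0.84606, 0.918, 0.71295, 0.56064, 0.20475 → Σ = 4.36098
T = 4.36098 / 1.62178 = 2.689008… → 2.69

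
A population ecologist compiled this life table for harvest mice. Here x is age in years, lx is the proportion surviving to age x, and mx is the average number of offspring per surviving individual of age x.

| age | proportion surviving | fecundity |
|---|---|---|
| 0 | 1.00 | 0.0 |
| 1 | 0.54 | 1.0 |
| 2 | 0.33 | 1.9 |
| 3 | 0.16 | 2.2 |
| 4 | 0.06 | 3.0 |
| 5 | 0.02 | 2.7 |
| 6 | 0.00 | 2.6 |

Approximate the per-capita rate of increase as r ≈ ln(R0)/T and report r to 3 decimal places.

R0 = Σ lx·mx = 0 + 0.54 + 0.627 + 0.352 + 0.18 + 0.054 + 0 = 1.753
Σ x·lx·mx = 3.84; T = 3.84/1.753 = 2.19053…
r ≈ ln(R0)/T = ln(1.753)/2.19053… = 0.25625… → 0.256

0.256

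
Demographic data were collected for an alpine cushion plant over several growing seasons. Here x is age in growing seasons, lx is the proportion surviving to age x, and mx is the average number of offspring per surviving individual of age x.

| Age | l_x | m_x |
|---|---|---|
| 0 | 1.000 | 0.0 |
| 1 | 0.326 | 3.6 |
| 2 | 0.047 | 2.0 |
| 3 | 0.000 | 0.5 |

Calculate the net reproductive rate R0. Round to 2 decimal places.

1.27

lx·mx by age: 0, 1.1736, 0.094, 0
R0 = Σ lx·mx = 1.2676 → 1.27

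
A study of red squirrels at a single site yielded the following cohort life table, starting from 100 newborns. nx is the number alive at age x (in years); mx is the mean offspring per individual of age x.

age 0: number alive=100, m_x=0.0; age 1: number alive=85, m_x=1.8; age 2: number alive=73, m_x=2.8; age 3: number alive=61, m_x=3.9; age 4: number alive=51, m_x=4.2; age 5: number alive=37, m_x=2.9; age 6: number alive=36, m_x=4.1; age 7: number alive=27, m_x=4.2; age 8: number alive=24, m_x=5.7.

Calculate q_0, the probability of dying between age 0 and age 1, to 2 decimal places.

lx = nx/n0 = nx/100: 1, 0.85, 0.73, 0.61, 0.51, 0.37, 0.36, 0.27, 0.24
q_0 = (l_0 − l_1) / l_0 = (1 − 0.85) / 1
     = 0.15 / 1 = 0.15 → 0.15

0.15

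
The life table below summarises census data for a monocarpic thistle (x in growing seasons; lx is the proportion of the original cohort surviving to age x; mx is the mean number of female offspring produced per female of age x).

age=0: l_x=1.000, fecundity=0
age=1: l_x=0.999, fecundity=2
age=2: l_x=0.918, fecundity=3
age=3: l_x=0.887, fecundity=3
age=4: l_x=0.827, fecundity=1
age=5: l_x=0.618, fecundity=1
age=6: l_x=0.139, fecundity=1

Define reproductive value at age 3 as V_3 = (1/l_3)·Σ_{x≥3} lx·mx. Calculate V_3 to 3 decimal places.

4.786

lx·mx for x ≥ 3: 2.661, 0.827, 0.618, 0.139 → sum = 4.245
V_3 = 4.245 / l_3 = 4.245 / 0.887 = 4.785795… → 4.786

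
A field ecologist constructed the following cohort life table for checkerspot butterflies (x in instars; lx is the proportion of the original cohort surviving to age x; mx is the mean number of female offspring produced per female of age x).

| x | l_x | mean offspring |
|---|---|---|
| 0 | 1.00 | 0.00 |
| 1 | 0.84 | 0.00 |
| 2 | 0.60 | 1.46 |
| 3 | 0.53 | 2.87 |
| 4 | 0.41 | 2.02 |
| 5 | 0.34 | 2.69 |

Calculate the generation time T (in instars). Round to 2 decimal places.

lx·mx: 0, 0, 0.876, 1.5211, 0.8282, 0.9146 → R0 = 4.1399
x·lx·mx: 0, 0, 1.752, 4.5633, 3.3128, 4.573 → Σ = 14.2011
T = 14.2011 / 4.1399 = 3.4303… → 3.43

3.43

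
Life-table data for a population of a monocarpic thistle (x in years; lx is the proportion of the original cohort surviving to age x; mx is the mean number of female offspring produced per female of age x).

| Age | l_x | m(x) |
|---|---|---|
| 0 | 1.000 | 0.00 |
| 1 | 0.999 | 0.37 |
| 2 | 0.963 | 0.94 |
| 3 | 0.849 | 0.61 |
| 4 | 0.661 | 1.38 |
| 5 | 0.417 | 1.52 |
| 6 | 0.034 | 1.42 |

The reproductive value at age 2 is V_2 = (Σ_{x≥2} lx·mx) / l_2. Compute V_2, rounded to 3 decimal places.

lx·mx for x ≥ 2: 0.90522, 0.51789, 0.91218, 0.63384, 0.04828 → sum = 3.01741
V_2 = 3.01741 / l_2 = 3.01741 / 0.963 = 3.133344… → 3.133

3.133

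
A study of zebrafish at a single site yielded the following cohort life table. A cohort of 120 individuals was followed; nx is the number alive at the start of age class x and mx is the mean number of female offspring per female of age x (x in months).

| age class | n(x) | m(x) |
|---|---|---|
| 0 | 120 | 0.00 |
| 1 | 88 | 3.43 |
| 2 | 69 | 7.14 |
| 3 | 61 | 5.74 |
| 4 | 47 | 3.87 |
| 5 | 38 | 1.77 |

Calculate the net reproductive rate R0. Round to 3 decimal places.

lx = nx/n0 = nx/120: 1, 0.73333…, 0.575, 0.50833…, 0.39167…, 0.31667…
lx·mx by age: 0, 2.515333…, 4.1055, 2.917833…, 1.51575…, 0.5605…
R0 = Σ lx·mx = 11.614917… → 11.615

11.615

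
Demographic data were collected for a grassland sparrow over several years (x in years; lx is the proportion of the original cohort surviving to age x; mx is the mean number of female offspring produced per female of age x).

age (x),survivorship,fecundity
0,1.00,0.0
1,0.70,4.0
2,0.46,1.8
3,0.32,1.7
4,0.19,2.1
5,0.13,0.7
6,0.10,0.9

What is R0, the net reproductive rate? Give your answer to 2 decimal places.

lx·mx by age: 0, 2.8, 0.828, 0.544, 0.399, 0.091, 0.09
R0 = Σ lx·mx = 4.752 → 4.75

4.75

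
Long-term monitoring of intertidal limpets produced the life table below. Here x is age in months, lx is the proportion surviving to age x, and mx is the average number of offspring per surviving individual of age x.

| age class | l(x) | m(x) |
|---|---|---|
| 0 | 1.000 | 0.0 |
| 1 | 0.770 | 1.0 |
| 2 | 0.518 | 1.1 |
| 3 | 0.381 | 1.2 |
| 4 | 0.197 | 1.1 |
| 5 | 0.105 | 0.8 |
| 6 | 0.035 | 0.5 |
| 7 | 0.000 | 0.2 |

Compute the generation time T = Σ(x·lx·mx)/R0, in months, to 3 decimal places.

lx·mx: 0, 0.77, 0.5698, 0.4572, 0.2167, 0.084, 0.0175, 0 → R0 = 2.1152
x·lx·mx: 0, 0.77, 1.1396, 1.3716, 0.8668, 0.42, 0.105, 0 → Σ = 4.673
T = 4.673 / 2.1152 = 2.209247… → 2.209

2.209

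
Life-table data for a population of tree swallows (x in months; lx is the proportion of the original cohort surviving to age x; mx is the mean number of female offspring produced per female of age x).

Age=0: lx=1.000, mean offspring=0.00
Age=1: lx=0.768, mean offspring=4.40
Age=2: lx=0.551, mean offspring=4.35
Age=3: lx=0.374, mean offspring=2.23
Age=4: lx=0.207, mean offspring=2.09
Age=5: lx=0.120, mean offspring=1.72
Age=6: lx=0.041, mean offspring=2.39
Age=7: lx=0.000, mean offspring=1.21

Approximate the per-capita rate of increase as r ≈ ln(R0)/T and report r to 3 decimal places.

R0 = Σ lx·mx = 0 + 3.3792 + 2.39685 + 0.83402 + 0.43263 + 0.2064 + 0.09799 + 0 = 7.34709
Σ x·lx·mx = 14.02542; T = 14.02542/7.34709 = 1.90898…
r ≈ ln(R0)/T = ln(7.34709)/1.90898… = 1.0447… → 1.045

1.045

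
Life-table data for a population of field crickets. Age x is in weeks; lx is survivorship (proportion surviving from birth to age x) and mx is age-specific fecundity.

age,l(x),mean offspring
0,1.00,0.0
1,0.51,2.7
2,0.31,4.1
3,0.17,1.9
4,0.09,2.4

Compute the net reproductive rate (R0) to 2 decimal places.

lx·mx by age: 0, 1.377, 1.271, 0.323, 0.216
R0 = Σ lx·mx = 3.187 → 3.19

3.19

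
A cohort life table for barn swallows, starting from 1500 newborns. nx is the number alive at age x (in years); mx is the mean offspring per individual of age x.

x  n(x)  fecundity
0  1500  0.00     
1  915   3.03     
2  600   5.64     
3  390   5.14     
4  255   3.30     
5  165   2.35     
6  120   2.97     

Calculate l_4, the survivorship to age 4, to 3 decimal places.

0.170

l_4 = n_4/n_0 = 255/1500 = 0.17 → 0.170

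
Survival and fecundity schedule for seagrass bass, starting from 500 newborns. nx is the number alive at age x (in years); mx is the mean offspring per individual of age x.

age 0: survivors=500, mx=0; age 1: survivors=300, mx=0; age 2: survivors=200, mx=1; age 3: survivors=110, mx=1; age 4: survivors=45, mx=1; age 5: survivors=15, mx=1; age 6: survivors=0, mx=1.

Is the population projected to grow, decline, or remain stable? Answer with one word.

lx = nx/n0 = nx/500: 1, 0.6, 0.4, 0.22, 0.09, 0.03, 0
R0 = Σ lx·mx = 0 + 0 + 0.4 + 0.22 + 0.09 + 0.03 + 0 = 0.74
R0 < 1, so the population is declining.

declining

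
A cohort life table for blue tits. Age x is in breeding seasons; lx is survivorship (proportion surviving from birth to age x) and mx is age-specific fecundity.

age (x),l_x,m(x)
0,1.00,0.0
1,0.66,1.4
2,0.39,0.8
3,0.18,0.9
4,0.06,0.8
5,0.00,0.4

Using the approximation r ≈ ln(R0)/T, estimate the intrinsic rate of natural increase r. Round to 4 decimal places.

0.2396

R0 = Σ lx·mx = 0 + 0.924 + 0.312 + 0.162 + 0.048 + 0 = 1.446
Σ x·lx·mx = 2.226; T = 2.226/1.446 = 1.53942…
r ≈ ln(R0)/T = ln(1.446)/1.53942… = 0.239572… → 0.2396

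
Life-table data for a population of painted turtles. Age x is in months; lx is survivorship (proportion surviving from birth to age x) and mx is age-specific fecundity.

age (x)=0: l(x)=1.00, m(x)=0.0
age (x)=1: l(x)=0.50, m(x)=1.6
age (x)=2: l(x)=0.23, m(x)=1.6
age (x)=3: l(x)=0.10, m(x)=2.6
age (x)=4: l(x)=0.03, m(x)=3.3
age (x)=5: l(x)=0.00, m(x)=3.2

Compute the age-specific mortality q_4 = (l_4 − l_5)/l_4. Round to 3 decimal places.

q_4 = (l_4 − l_5) / l_4 = (0.03 − 0) / 0.03
     = 0.03 / 0.03 = 1 → 1.000

1.000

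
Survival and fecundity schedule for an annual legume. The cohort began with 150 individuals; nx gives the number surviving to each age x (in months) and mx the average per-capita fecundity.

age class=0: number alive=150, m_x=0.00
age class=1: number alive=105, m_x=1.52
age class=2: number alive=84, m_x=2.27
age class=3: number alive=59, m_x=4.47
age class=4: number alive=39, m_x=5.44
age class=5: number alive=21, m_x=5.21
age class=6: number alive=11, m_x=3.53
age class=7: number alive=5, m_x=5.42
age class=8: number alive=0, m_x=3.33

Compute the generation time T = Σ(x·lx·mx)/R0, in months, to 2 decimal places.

3.15

lx = nx/n0 = nx/150: 1, 0.7, 0.56, 0.39333…, 0.26, 0.14, 0.07333…, 0.03333…, 0
lx·mx: 0, 1.064, 1.2712, 1.7582…, 1.4144, 0.7294, 0.258867…, 0.180667…, 0 → R0 = 6.676733…
x·lx·mx: 0, 1.064, 2.5424, 5.2746…, 5.6576, 3.647, 1.5532…, 1.264667…, 0 → Σ = 21.003467…
T = 21.003467… / 6.676733… = 3.14577… → 3.15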